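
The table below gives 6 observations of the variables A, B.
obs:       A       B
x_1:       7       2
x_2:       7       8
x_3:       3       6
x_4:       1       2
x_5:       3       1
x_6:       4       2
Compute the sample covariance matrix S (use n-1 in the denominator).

Step 1 — column means:
  mean(A) = (7 + 7 + 3 + 1 + 3 + 4) / 6 = 25/6 = 4.1667
  mean(B) = (2 + 8 + 6 + 2 + 1 + 2) / 6 = 21/6 = 3.5

Step 2 — sample covariance S[i,j] = (1/(n-1)) · Σ_k (x_{k,i} - mean_i) · (x_{k,j} - mean_j), with n-1 = 5.
  S[A,A] = ((2.8333)·(2.8333) + (2.8333)·(2.8333) + (-1.1667)·(-1.1667) + (-3.1667)·(-3.1667) + (-1.1667)·(-1.1667) + (-0.1667)·(-0.1667)) / 5 = 28.8333/5 = 5.7667
  S[A,B] = ((2.8333)·(-1.5) + (2.8333)·(4.5) + (-1.1667)·(2.5) + (-3.1667)·(-1.5) + (-1.1667)·(-2.5) + (-0.1667)·(-1.5)) / 5 = 13.5/5 = 2.7
  S[B,B] = ((-1.5)·(-1.5) + (4.5)·(4.5) + (2.5)·(2.5) + (-1.5)·(-1.5) + (-2.5)·(-2.5) + (-1.5)·(-1.5)) / 5 = 39.5/5 = 7.9

S is symmetric (S[j,i] = S[i,j]). Assembling:

S = [[5.7667, 2.7],
 [2.7, 7.9]]


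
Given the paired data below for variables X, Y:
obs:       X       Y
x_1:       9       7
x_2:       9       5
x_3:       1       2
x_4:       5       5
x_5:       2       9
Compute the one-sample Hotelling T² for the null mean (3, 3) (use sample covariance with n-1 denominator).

Step 1 — sample mean vector:
  mean(X) = (9 + 9 + 1 + 5 + 2) / 5 = 26/5 = 5.2
  mean(Y) = (7 + 5 + 2 + 5 + 9) / 5 = 28/5 = 5.6
  x̄ = (5.2, 5.6),  deviation x̄ - mu_0 = (5.2, 5.6) - (3, 3) = (2.2, 2.6).

Step 2 — sample covariance matrix, S[i,j] = (1/(n-1)) · Σ_k (x_{k,i} - mean_i) · (x_{k,j} - mean_j), divisor n-1 = 4:
  S[X,X] = ((3.8)·(3.8) + (3.8)·(3.8) + (-4.2)·(-4.2) + (-0.2)·(-0.2) + (-3.2)·(-3.2)) / 4 = 56.8/4 = 14.2
  S[X,Y] = ((3.8)·(1.4) + (3.8)·(-0.6) + (-4.2)·(-3.6) + (-0.2)·(-0.6) + (-3.2)·(3.4)) / 4 = 7.4/4 = 1.85
  S[Y,Y] = ((1.4)·(1.4) + (-0.6)·(-0.6) + (-3.6)·(-3.6) + (-0.6)·(-0.6) + (3.4)·(3.4)) / 4 = 27.2/4 = 6.8
  S = [[14.2, 1.85],
 [1.85, 6.8]].

Step 3 — invert S. det(S) = 14.2·6.8 - (1.85)² = 93.1375.
  S^{-1} = (1/det) · [[d, -b], [-b, a]] = [[0.073, -0.0199],
 [-0.0199, 0.1525]].

Step 4 — quadratic form (x̄ - mu_0)^T · S^{-1} · (x̄ - mu_0):
  S^{-1} · (x̄ - mu_0) = (0.109, 0.3527),
  (x̄ - mu_0)^T · [...] = (2.2)·(0.109) + (2.6)·(0.3527) = 1.1568.

Step 5 — scale by n: T² = 5 · 1.1568 = 5.7839.

T² ≈ 5.7839


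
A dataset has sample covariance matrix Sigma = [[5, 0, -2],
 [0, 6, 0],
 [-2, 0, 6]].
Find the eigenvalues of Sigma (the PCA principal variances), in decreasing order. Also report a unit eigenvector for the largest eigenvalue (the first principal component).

Step 1 — characteristic polynomial p(λ) = det(λI - Sigma) = λ³ - tr·λ² + c_1·λ - det, where tr = trace, c_1 = sum of the principal 2×2 minors, det = det(Sigma):
  tr = 5 + 6 + 6 = 17,
  c_1 = (5·6 - (0)²) + (5·6 - (-2)²) + (6·6 - (0)²) = 30 + 26 + 36 = 92,
  det = 5·(6·6 - (0)²) - (0)·((0)·6 - (0)·(-2)) + (-2)·((0)·(0) - 6·(-2)) = 5·(36) - (0)·(0) + (-2)·(12) = 156.
  So p(λ) = λ³ - 17λ² + 92λ - 156.
Step 2 — look for an integer root (rational root theorem: any rational root is an integer divisor of 156). Testing λ = 6:
  p(6) = 216 - 612 + 552 - 156 = 0  ✓
  Dividing out (λ - 6): p(λ) = (λ - 6)(λ² - 11λ + 26).
Step 3 — remaining eigenvalues from the quadratic λ² - 11λ + 26 = 0:
  Δ = 11² - 4·26 = 121 - 104 = 17,  λ = (11 ± √17)/2 = (11 ± 4.1231)/2 ≈ 7.5616 or 3.4384.
  Sorted: λ_1 = 7.5616,  λ_2 = 6,  λ_3 = 3.4384  (check: sum = 17 = tr ✓).

Step 4 — unit eigenvector for λ_1 ≈ 7.5616: v spans the null space of (Sigma - λ_1 I), whose rows are
  r_1 = (-2.5616, 0, -2),  r_2 = (0, -1.5616, 0),  r_3 = (-2, 0, -1.5616).
  v is orthogonal to every row, so take v ∝ r_1 × r_2 = ((0)·(0) - (-2)·(-1.5616), (-2)·(0) - (-2.5616)·(0), (-2.5616)·(-1.5616) - (0)·(0)) ≈ (-3.1231, 0, 4).
  Rescale (multiply by -1 so the first nonzero entry is positive): u = (3.1231, 0, -4).
  ||u|| = √((3.1231)² + (0)² + (-4)²) = √(25.7538) ≈ 5.0748,  v_1 = u/||u|| ≈ (0.6154, 0, -0.7882) (||v_1|| = 1).

λ_1 = 7.5616,  λ_2 = 6,  λ_3 = 3.4384;  v_1 ≈ (0.6154, 0, -0.7882)


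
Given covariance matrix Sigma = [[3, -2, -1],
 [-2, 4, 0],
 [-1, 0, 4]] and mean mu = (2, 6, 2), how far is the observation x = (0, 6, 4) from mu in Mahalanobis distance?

Step 1 — centre the observation: (x - mu) = (-2, 0, 2).

Step 2 — invert Sigma (cofactor / det for 3×3, or solve directly):
  Sigma^{-1} = [[0.5714, 0.2857, 0.1429],
 [0.2857, 0.3929, 0.0714],
 [0.1429, 0.0714, 0.2857]].

Step 3 — form the quadratic (x - mu)^T · Sigma^{-1} · (x - mu):
  Sigma^{-1} · (x - mu) = (-0.8571, -0.4286, 0.2857).
  (x - mu)^T · [Sigma^{-1} · (x - mu)] = (-2)·(-0.8571) + (0)·(-0.4286) + (2)·(0.2857) = 2.2857.

Step 4 — take square root: d = √(2.2857) ≈ 1.5119.

d(x, mu) = √(2.2857) ≈ 1.5119


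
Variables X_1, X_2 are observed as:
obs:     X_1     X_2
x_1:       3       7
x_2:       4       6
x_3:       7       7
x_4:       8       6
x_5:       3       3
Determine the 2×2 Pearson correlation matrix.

Step 1 — column means:
  mean(X_1) = (3 + 4 + 7 + 8 + 3) / 5 = 25/5 = 5
  mean(X_2) = (7 + 6 + 7 + 6 + 3) / 5 = 29/5 = 5.8

Step 2 — sample variances and covariances s[i,j] = (1/(n-1)) · Σ_k (x_{k,i} - mean_i) · (x_{k,j} - mean_j), with n-1 = 4:
  s[X_1,X_1] = ((-2)·(-2) + (-1)·(-1) + (2)·(2) + (3)·(3) + (-2)·(-2)) / 4 = 22/4 = 5.5
  s[X_1,X_2] = ((-2)·(1.2) + (-1)·(0.2) + (2)·(1.2) + (3)·(0.2) + (-2)·(-2.8)) / 4 = 6/4 = 1.5
  s[X_2,X_2] = ((1.2)·(1.2) + (0.2)·(0.2) + (1.2)·(1.2) + (0.2)·(0.2) + (-2.8)·(-2.8)) / 4 = 10.8/4 = 2.7
  Sample standard deviations s_i = √(s[i,i]):
  s(X_1) = √(5.5) = 2.3452
  s(X_2) = √(2.7) = 1.6432

Step 3 — r_{ij} = s_{ij} / (s_i · s_j):
  r[X_1,X_1] = 1 (diagonal).
  r[X_1,X_2] = 1.5 / (2.3452 · 1.6432) = 1.5 / 3.8536 = 0.3892
  r[X_2,X_2] = 1 (diagonal).

R is symmetric with unit diagonal. Assembling:

R = [[1, 0.3892],
 [0.3892, 1]]


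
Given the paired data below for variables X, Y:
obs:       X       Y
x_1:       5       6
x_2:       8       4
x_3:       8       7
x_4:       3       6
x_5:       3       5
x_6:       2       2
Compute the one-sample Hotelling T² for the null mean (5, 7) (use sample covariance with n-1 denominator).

Step 1 — sample mean vector:
  mean(X) = (5 + 8 + 8 + 3 + 3 + 2) / 6 = 29/6 = 4.8333
  mean(Y) = (6 + 4 + 7 + 6 + 5 + 2) / 6 = 30/6 = 5
  x̄ = (4.8333, 5),  deviation x̄ - mu_0 = (4.8333, 5) - (5, 7) = (-0.1667, -2).

Step 2 — sample covariance matrix, S[i,j] = (1/(n-1)) · Σ_k (x_{k,i} - mean_i) · (x_{k,j} - mean_j), divisor n-1 = 5:
  S[X,X] = ((0.1667)·(0.1667) + (3.1667)·(3.1667) + (3.1667)·(3.1667) + (-1.8333)·(-1.8333) + (-1.8333)·(-1.8333) + (-2.8333)·(-2.8333)) / 5 = 34.8333/5 = 6.9667
  S[X,Y] = ((0.1667)·(1) + (3.1667)·(-1) + (3.1667)·(2) + (-1.8333)·(1) + (-1.8333)·(0) + (-2.8333)·(-3)) / 5 = 10/5 = 2
  S[Y,Y] = ((1)·(1) + (-1)·(-1) + (2)·(2) + (1)·(1) + (0)·(0) + (-3)·(-3)) / 5 = 16/5 = 3.2
  S = [[6.9667, 2],
 [2, 3.2]].

Step 3 — invert S. det(S) = 6.9667·3.2 - (2)² = 18.2933.
  S^{-1} = (1/det) · [[d, -b], [-b, a]] = [[0.1749, -0.1093],
 [-0.1093, 0.3808]].

Step 4 — quadratic form (x̄ - mu_0)^T · S^{-1} · (x̄ - mu_0):
  S^{-1} · (x̄ - mu_0) = (0.1895, -0.7434),
  (x̄ - mu_0)^T · [...] = (-0.1667)·(0.1895) + (-2)·(-0.7434) = 1.4553.

Step 5 — scale by n: T² = 6 · 1.4553 = 8.7318.

T² ≈ 8.7318


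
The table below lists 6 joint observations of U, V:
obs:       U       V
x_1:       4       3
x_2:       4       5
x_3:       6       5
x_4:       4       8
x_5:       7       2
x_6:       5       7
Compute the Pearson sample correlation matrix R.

Step 1 — column means:
  mean(U) = (4 + 4 + 6 + 4 + 7 + 5) / 6 = 30/6 = 5
  mean(V) = (3 + 5 + 5 + 8 + 2 + 7) / 6 = 30/6 = 5

Step 2 — sample variances and covariances s[i,j] = (1/(n-1)) · Σ_k (x_{k,i} - mean_i) · (x_{k,j} - mean_j), with n-1 = 5:
  s[U,U] = ((-1)·(-1) + (-1)·(-1) + (1)·(1) + (-1)·(-1) + (2)·(2) + (0)·(0)) / 5 = 8/5 = 1.6
  s[U,V] = ((-1)·(-2) + (-1)·(0) + (1)·(0) + (-1)·(3) + (2)·(-3) + (0)·(2)) / 5 = -7/5 = -1.4
  s[V,V] = ((-2)·(-2) + (0)·(0) + (0)·(0) + (3)·(3) + (-3)·(-3) + (2)·(2)) / 5 = 26/5 = 5.2
  Sample standard deviations s_i = √(s[i,i]):
  s(U) = √(1.6) = 1.2649
  s(V) = √(5.2) = 2.2804

Step 3 — r_{ij} = s_{ij} / (s_i · s_j):
  r[U,U] = 1 (diagonal).
  r[U,V] = -1.4 / (1.2649 · 2.2804) = -1.4 / 2.8844 = -0.4854
  r[V,V] = 1 (diagonal).

R is symmetric with unit diagonal. Assembling:

R = [[1, -0.4854],
 [-0.4854, 1]]


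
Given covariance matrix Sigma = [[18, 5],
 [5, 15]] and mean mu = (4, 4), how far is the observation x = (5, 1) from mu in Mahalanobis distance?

Step 1 — centre the observation: (x - mu) = (1, -3).

Step 2 — invert Sigma. det(Sigma) = 18·15 - (5)² = 245.
  Sigma^{-1} = (1/det) · [[d, -b], [-b, a]] = [[0.0612, -0.0204],
 [-0.0204, 0.0735]].

Step 3 — form the quadratic (x - mu)^T · Sigma^{-1} · (x - mu):
  Sigma^{-1} · (x - mu) = (0.1224, -0.2408).
  (x - mu)^T · [Sigma^{-1} · (x - mu)] = (1)·(0.1224) + (-3)·(-0.2408) = 0.8449.

Step 4 — take square root: d = √(0.8449) ≈ 0.9192.

d(x, mu) = √(0.8449) ≈ 0.9192


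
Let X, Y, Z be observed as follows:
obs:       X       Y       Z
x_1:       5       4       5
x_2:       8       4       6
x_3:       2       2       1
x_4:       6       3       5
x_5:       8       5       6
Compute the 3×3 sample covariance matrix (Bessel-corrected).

Step 1 — column means:
  mean(X) = (5 + 8 + 2 + 6 + 8) / 5 = 29/5 = 5.8
  mean(Y) = (4 + 4 + 2 + 3 + 5) / 5 = 18/5 = 3.6
  mean(Z) = (5 + 6 + 1 + 5 + 6) / 5 = 23/5 = 4.6

Step 2 — sample covariance S[i,j] = (1/(n-1)) · Σ_k (x_{k,i} - mean_i) · (x_{k,j} - mean_j), with n-1 = 4.
  S[X,X] = ((-0.8)·(-0.8) + (2.2)·(2.2) + (-3.8)·(-3.8) + (0.2)·(0.2) + (2.2)·(2.2)) / 4 = 24.8/4 = 6.2
  S[X,Y] = ((-0.8)·(0.4) + (2.2)·(0.4) + (-3.8)·(-1.6) + (0.2)·(-0.6) + (2.2)·(1.4)) / 4 = 9.6/4 = 2.4
  S[X,Z] = ((-0.8)·(0.4) + (2.2)·(1.4) + (-3.8)·(-3.6) + (0.2)·(0.4) + (2.2)·(1.4)) / 4 = 19.6/4 = 4.9
  S[Y,Y] = ((0.4)·(0.4) + (0.4)·(0.4) + (-1.6)·(-1.6) + (-0.6)·(-0.6) + (1.4)·(1.4)) / 4 = 5.2/4 = 1.3
  S[Y,Z] = ((0.4)·(0.4) + (0.4)·(1.4) + (-1.6)·(-3.6) + (-0.6)·(0.4) + (1.4)·(1.4)) / 4 = 8.2/4 = 2.05
  S[Z,Z] = ((0.4)·(0.4) + (1.4)·(1.4) + (-3.6)·(-3.6) + (0.4)·(0.4) + (1.4)·(1.4)) / 4 = 17.2/4 = 4.3

S is symmetric (S[j,i] = S[i,j]). Assembling:

S = [[6.2, 2.4, 4.9],
 [2.4, 1.3, 2.05],
 [4.9, 2.05, 4.3]]


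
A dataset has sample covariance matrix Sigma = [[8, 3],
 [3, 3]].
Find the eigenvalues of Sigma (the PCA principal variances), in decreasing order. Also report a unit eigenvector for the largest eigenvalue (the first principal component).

Step 1 — characteristic polynomial of 2×2 Sigma:
  det(Sigma - λI) = λ² - trace · λ + det = 0.
  trace = 8 + 3 = 11, det = 8·3 - (3)² = 15.
Step 2 — discriminant:
  Δ = trace² - 4·det = 121 - 60 = 61.
Step 3 — eigenvalues:
  λ = (trace ± √Δ)/2 = (11 ± 7.8102)/2,
  λ_1 = 9.4051,  λ_2 = 1.5949.

Step 4 — unit eigenvector for λ_1: solve (Sigma - λ_1 I)v = 0. First row:
  (8 - 9.4051)·v_x + (3)·v_y = 0, i.e. (-1.4051)·v_x + (3)·v_y = 0,
  so v ∝ (b, λ_1 - a) = (3, 1.4051) = u.
  ||u|| = √((3)² + (1.4051)²) = √(10.9744) ≈ 3.3128,
  v_1 = u/||u|| ≈ (0.9056, 0.4242) (||v_1|| = 1).

λ_1 = 9.4051,  λ_2 = 1.5949;  v_1 ≈ (0.9056, 0.4242)


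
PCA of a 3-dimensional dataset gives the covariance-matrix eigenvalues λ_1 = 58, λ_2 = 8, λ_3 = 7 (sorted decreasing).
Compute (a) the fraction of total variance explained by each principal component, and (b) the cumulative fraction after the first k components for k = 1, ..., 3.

Step 1 — total variance = trace(Sigma) = Σ λ_i = 58 + 8 + 7 = 73.

Step 2 — fraction explained by component i = λ_i / Σ λ:
  PC1: 58/73 = 0.7945
  PC2: 8/73 = 0.1096
  PC3: 7/73 = 0.0959

Step 3 — cumulative fraction after k components = (λ_1 + ... + λ_k) / Σ λ:
  k = 1: 58/73 = 0.7945
  k = 2: (58 + 8)/73 = 66/73 = 0.9041
  k = 3: (58 + 8 + 7)/73 = 73/73 = 1

Summary (fraction, with percent):

explained: PC1 0.7945 (79.45%), PC2 0.1096 (10.96%), PC3 0.0959 (9.59%);  cumulative: 0.7945, 0.9041, 1


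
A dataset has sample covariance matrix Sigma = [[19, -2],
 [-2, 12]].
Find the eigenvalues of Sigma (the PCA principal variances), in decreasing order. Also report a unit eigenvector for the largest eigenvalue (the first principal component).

Step 1 — characteristic polynomial of 2×2 Sigma:
  det(Sigma - λI) = λ² - trace · λ + det = 0.
  trace = 19 + 12 = 31, det = 19·12 - (-2)² = 224.
Step 2 — discriminant:
  Δ = trace² - 4·det = 961 - 896 = 65.
Step 3 — eigenvalues:
  λ = (trace ± √Δ)/2 = (31 ± 8.0623)/2,
  λ_1 = 19.5311,  λ_2 = 11.4689.

Step 4 — unit eigenvector for λ_1: solve (Sigma - λ_1 I)v = 0. First row:
  (19 - 19.5311)·v_x + (-2)·v_y = 0, i.e. (-0.5311)·v_x + (-2)·v_y = 0,
  so v ∝ (b, λ_1 - a) = (-2, 0.5311); multiply by -1 so the first entry is positive: u = (2, -0.5311).
  ||u|| = √((2)² + (-0.5311)²) = √(4.2821) ≈ 2.0693,
  v_1 = u/||u|| ≈ (0.9665, -0.2567) (||v_1|| = 1).

λ_1 = 19.5311,  λ_2 = 11.4689;  v_1 ≈ (0.9665, -0.2567)


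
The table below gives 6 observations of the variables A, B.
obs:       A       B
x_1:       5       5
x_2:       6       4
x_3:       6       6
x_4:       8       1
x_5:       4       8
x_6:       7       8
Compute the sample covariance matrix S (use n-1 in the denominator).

Step 1 — column means:
  mean(A) = (5 + 6 + 6 + 8 + 4 + 7) / 6 = 36/6 = 6
  mean(B) = (5 + 4 + 6 + 1 + 8 + 8) / 6 = 32/6 = 5.3333

Step 2 — sample covariance S[i,j] = (1/(n-1)) · Σ_k (x_{k,i} - mean_i) · (x_{k,j} - mean_j), with n-1 = 5.
  S[A,A] = ((-1)·(-1) + (0)·(0) + (0)·(0) + (2)·(2) + (-2)·(-2) + (1)·(1)) / 5 = 10/5 = 2
  S[A,B] = ((-1)·(-0.3333) + (0)·(-1.3333) + (0)·(0.6667) + (2)·(-4.3333) + (-2)·(2.6667) + (1)·(2.6667)) / 5 = -11/5 = -2.2
  S[B,B] = ((-0.3333)·(-0.3333) + (-1.3333)·(-1.3333) + (0.6667)·(0.6667) + (-4.3333)·(-4.3333) + (2.6667)·(2.6667) + (2.6667)·(2.6667)) / 5 = 35.3333/5 = 7.0667

S is symmetric (S[j,i] = S[i,j]). Assembling:

S = [[2, -2.2],
 [-2.2, 7.0667]]


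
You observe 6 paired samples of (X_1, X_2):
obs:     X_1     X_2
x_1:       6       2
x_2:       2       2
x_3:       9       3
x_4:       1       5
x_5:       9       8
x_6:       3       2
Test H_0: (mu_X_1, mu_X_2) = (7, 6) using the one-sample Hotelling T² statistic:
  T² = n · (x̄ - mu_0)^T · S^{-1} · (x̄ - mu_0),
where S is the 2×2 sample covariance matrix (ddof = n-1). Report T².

Step 1 — sample mean vector:
  mean(X_1) = (6 + 2 + 9 + 1 + 9 + 3) / 6 = 30/6 = 5
  mean(X_2) = (2 + 2 + 3 + 5 + 8 + 2) / 6 = 22/6 = 3.6667
  x̄ = (5, 3.6667),  deviation x̄ - mu_0 = (5, 3.6667) - (7, 6) = (-2, -2.3333).

Step 2 — sample covariance matrix, S[i,j] = (1/(n-1)) · Σ_k (x_{k,i} - mean_i) · (x_{k,j} - mean_j), divisor n-1 = 5:
  S[X_1,X_1] = ((1)·(1) + (-3)·(-3) + (4)·(4) + (-4)·(-4) + (4)·(4) + (-2)·(-2)) / 5 = 62/5 = 12.4
  S[X_1,X_2] = ((1)·(-1.6667) + (-3)·(-1.6667) + (4)·(-0.6667) + (-4)·(1.3333) + (4)·(4.3333) + (-2)·(-1.6667)) / 5 = 16/5 = 3.2
  S[X_2,X_2] = ((-1.6667)·(-1.6667) + (-1.6667)·(-1.6667) + (-0.6667)·(-0.6667) + (1.3333)·(1.3333) + (4.3333)·(4.3333) + (-1.6667)·(-1.6667)) / 5 = 29.3333/5 = 5.8667
  S = [[12.4, 3.2],
 [3.2, 5.8667]].

Step 3 — invert S. det(S) = 12.4·5.8667 - (3.2)² = 62.5067.
  S^{-1} = (1/det) · [[d, -b], [-b, a]] = [[0.0939, -0.0512],
 [-0.0512, 0.1984]].

Step 4 — quadratic form (x̄ - mu_0)^T · S^{-1} · (x̄ - mu_0):
  S^{-1} · (x̄ - mu_0) = (-0.0683, -0.3605),
  (x̄ - mu_0)^T · [...] = (-2)·(-0.0683) + (-2.3333)·(-0.3605) = 0.9777.

Step 5 — scale by n: T² = 6 · 0.9777 = 5.866.

T² ≈ 5.866


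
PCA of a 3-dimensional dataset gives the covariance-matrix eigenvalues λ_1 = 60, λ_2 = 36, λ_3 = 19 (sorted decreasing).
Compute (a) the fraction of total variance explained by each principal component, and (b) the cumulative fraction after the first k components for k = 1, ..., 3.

Step 1 — total variance = trace(Sigma) = Σ λ_i = 60 + 36 + 19 = 115.

Step 2 — fraction explained by component i = λ_i / Σ λ:
  PC1: 60/115 = 0.5217
  PC2: 36/115 = 0.313
  PC3: 19/115 = 0.1652

Step 3 — cumulative fraction after k components = (λ_1 + ... + λ_k) / Σ λ:
  k = 1: 60/115 = 0.5217
  k = 2: (60 + 36)/115 = 96/115 = 0.8348
  k = 3: (60 + 36 + 19)/115 = 115/115 = 1

Summary (fraction, with percent):

explained: PC1 0.5217 (52.17%), PC2 0.313 (31.3%), PC3 0.1652 (16.52%);  cumulative: 0.5217, 0.8348, 1


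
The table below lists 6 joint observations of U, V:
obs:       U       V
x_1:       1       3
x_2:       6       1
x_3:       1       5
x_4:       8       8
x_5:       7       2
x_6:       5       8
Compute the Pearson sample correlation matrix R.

Step 1 — column means:
  mean(U) = (1 + 6 + 1 + 8 + 7 + 5) / 6 = 28/6 = 4.6667
  mean(V) = (3 + 1 + 5 + 8 + 2 + 8) / 6 = 27/6 = 4.5

Step 2 — sample variances and covariances s[i,j] = (1/(n-1)) · Σ_k (x_{k,i} - mean_i) · (x_{k,j} - mean_j), with n-1 = 5:
  s[U,U] = ((-3.6667)·(-3.6667) + (1.3333)·(1.3333) + (-3.6667)·(-3.6667) + (3.3333)·(3.3333) + (2.3333)·(2.3333) + (0.3333)·(0.3333)) / 5 = 45.3333/5 = 9.0667
  s[U,V] = ((-3.6667)·(-1.5) + (1.3333)·(-3.5) + (-3.6667)·(0.5) + (3.3333)·(3.5) + (2.3333)·(-2.5) + (0.3333)·(3.5)) / 5 = 6/5 = 1.2
  s[V,V] = ((-1.5)·(-1.5) + (-3.5)·(-3.5) + (0.5)·(0.5) + (3.5)·(3.5) + (-2.5)·(-2.5) + (3.5)·(3.5)) / 5 = 45.5/5 = 9.1
  Sample standard deviations s_i = √(s[i,i]):
  s(U) = √(9.0667) = 3.0111
  s(V) = √(9.1) = 3.0166

Step 3 — r_{ij} = s_{ij} / (s_i · s_j):
  r[U,U] = 1 (diagonal).
  r[U,V] = 1.2 / (3.0111 · 3.0166) = 1.2 / 9.0833 = 0.1321
  r[V,V] = 1 (diagonal).

R is symmetric with unit diagonal. Assembling:

R = [[1, 0.1321],
 [0.1321, 1]]


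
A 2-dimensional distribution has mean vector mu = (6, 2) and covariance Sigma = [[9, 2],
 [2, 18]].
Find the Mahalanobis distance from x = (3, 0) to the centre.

Step 1 — centre the observation: (x - mu) = (-3, -2).

Step 2 — invert Sigma. det(Sigma) = 9·18 - (2)² = 158.
  Sigma^{-1} = (1/det) · [[d, -b], [-b, a]] = [[0.1139, -0.0127],
 [-0.0127, 0.057]].

Step 3 — form the quadratic (x - mu)^T · Sigma^{-1} · (x - mu):
  Sigma^{-1} · (x - mu) = (-0.3165, -0.0759).
  (x - mu)^T · [Sigma^{-1} · (x - mu)] = (-3)·(-0.3165) + (-2)·(-0.0759) = 1.1013.

Step 4 — take square root: d = √(1.1013) ≈ 1.0494.

d(x, mu) = √(1.1013) ≈ 1.0494


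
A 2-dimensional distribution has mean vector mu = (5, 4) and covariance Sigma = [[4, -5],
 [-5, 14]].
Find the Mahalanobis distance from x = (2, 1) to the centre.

Step 1 — centre the observation: (x - mu) = (-3, -3).

Step 2 — invert Sigma. det(Sigma) = 4·14 - (-5)² = 31.
  Sigma^{-1} = (1/det) · [[d, -b], [-b, a]] = [[0.4516, 0.1613],
 [0.1613, 0.129]].

Step 3 — form the quadratic (x - mu)^T · Sigma^{-1} · (x - mu):
  Sigma^{-1} · (x - mu) = (-1.8387, -0.871).
  (x - mu)^T · [Sigma^{-1} · (x - mu)] = (-3)·(-1.8387) + (-3)·(-0.871) = 8.129.

Step 4 — take square root: d = √(8.129) ≈ 2.8511.

d(x, mu) = √(8.129) ≈ 2.8511


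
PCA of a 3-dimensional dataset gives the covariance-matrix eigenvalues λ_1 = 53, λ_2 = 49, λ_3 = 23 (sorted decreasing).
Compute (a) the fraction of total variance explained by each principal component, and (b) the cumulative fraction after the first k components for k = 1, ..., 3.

Step 1 — total variance = trace(Sigma) = Σ λ_i = 53 + 49 + 23 = 125.

Step 2 — fraction explained by component i = λ_i / Σ λ:
  PC1: 53/125 = 0.424
  PC2: 49/125 = 0.392
  PC3: 23/125 = 0.184

Step 3 — cumulative fraction after k components = (λ_1 + ... + λ_k) / Σ λ:
  k = 1: 53/125 = 0.424
  k = 2: (53 + 49)/125 = 102/125 = 0.816
  k = 3: (53 + 49 + 23)/125 = 125/125 = 1

Summary (fraction, with percent):

explained: PC1 0.424 (42.4%), PC2 0.392 (39.2%), PC3 0.184 (18.4%);  cumulative: 0.424, 0.816, 1


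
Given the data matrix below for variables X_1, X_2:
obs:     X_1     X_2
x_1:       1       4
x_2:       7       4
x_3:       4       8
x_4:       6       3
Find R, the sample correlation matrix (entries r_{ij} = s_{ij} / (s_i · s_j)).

Step 1 — column means:
  mean(X_1) = (1 + 7 + 4 + 6) / 4 = 18/4 = 4.5
  mean(X_2) = (4 + 4 + 8 + 3) / 4 = 19/4 = 4.75

Step 2 — sample variances and covariances s[i,j] = (1/(n-1)) · Σ_k (x_{k,i} - mean_i) · (x_{k,j} - mean_j), with n-1 = 3:
  s[X_1,X_1] = ((-3.5)·(-3.5) + (2.5)·(2.5) + (-0.5)·(-0.5) + (1.5)·(1.5)) / 3 = 21/3 = 7
  s[X_1,X_2] = ((-3.5)·(-0.75) + (2.5)·(-0.75) + (-0.5)·(3.25) + (1.5)·(-1.75)) / 3 = -3.5/3 = -1.1667
  s[X_2,X_2] = ((-0.75)·(-0.75) + (-0.75)·(-0.75) + (3.25)·(3.25) + (-1.75)·(-1.75)) / 3 = 14.75/3 = 4.9167
  Sample standard deviations s_i = √(s[i,i]):
  s(X_1) = √(7) = 2.6458
  s(X_2) = √(4.9167) = 2.2174

Step 3 — r_{ij} = s_{ij} / (s_i · s_j):
  r[X_1,X_1] = 1 (diagonal).
  r[X_1,X_2] = -1.1667 / (2.6458 · 2.2174) = -1.1667 / 5.8666 = -0.1989
  r[X_2,X_2] = 1 (diagonal).

R is symmetric with unit diagonal. Assembling:

R = [[1, -0.1989],
 [-0.1989, 1]]


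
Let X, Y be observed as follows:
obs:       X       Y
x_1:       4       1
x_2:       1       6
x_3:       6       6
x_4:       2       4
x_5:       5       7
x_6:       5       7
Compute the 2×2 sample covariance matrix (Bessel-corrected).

Step 1 — column means:
  mean(X) = (4 + 1 + 6 + 2 + 5 + 5) / 6 = 23/6 = 3.8333
  mean(Y) = (1 + 6 + 6 + 4 + 7 + 7) / 6 = 31/6 = 5.1667

Step 2 — sample covariance S[i,j] = (1/(n-1)) · Σ_k (x_{k,i} - mean_i) · (x_{k,j} - mean_j), with n-1 = 5.
  S[X,X] = ((0.1667)·(0.1667) + (-2.8333)·(-2.8333) + (2.1667)·(2.1667) + (-1.8333)·(-1.8333) + (1.1667)·(1.1667) + (1.1667)·(1.1667)) / 5 = 18.8333/5 = 3.7667
  S[X,Y] = ((0.1667)·(-4.1667) + (-2.8333)·(0.8333) + (2.1667)·(0.8333) + (-1.8333)·(-1.1667) + (1.1667)·(1.8333) + (1.1667)·(1.8333)) / 5 = 5.1667/5 = 1.0333
  S[Y,Y] = ((-4.1667)·(-4.1667) + (0.8333)·(0.8333) + (0.8333)·(0.8333) + (-1.1667)·(-1.1667) + (1.8333)·(1.8333) + (1.8333)·(1.8333)) / 5 = 26.8333/5 = 5.3667

S is symmetric (S[j,i] = S[i,j]). Assembling:

S = [[3.7667, 1.0333],
 [1.0333, 5.3667]]


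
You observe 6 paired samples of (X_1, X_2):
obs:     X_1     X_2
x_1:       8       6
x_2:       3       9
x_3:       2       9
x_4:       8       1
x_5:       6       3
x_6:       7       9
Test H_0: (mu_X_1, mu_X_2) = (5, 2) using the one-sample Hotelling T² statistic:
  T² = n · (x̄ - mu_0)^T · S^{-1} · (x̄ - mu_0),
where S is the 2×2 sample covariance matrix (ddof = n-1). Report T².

Step 1 — sample mean vector:
  mean(X_1) = (8 + 3 + 2 + 8 + 6 + 7) / 6 = 34/6 = 5.6667
  mean(X_2) = (6 + 9 + 9 + 1 + 3 + 9) / 6 = 37/6 = 6.1667
  x̄ = (5.6667, 6.1667),  deviation x̄ - mu_0 = (5.6667, 6.1667) - (5, 2) = (0.6667, 4.1667).

Step 2 — sample covariance matrix, S[i,j] = (1/(n-1)) · Σ_k (x_{k,i} - mean_i) · (x_{k,j} - mean_j), divisor n-1 = 5:
  S[X_1,X_1] = ((2.3333)·(2.3333) + (-2.6667)·(-2.6667) + (-3.6667)·(-3.6667) + (2.3333)·(2.3333) + (0.3333)·(0.3333) + (1.3333)·(1.3333)) / 5 = 33.3333/5 = 6.6667
  S[X_1,X_2] = ((2.3333)·(-0.1667) + (-2.6667)·(2.8333) + (-3.6667)·(2.8333) + (2.3333)·(-5.1667) + (0.3333)·(-3.1667) + (1.3333)·(2.8333)) / 5 = -27.6667/5 = -5.5333
  S[X_2,X_2] = ((-0.1667)·(-0.1667) + (2.8333)·(2.8333) + (2.8333)·(2.8333) + (-5.1667)·(-5.1667) + (-3.1667)·(-3.1667) + (2.8333)·(2.8333)) / 5 = 60.8333/5 = 12.1667
  S = [[6.6667, -5.5333],
 [-5.5333, 12.1667]].

Step 3 — invert S. det(S) = 6.6667·12.1667 - (-5.5333)² = 50.4933.
  S^{-1} = (1/det) · [[d, -b], [-b, a]] = [[0.241, 0.1096],
 [0.1096, 0.132]].

Step 4 — quadratic form (x̄ - mu_0)^T · S^{-1} · (x̄ - mu_0):
  S^{-1} · (x̄ - mu_0) = (0.6172, 0.6232),
  (x̄ - mu_0)^T · [...] = (0.6667)·(0.6172) + (4.1667)·(0.6232) = 3.0081.

Step 5 — scale by n: T² = 6 · 3.0081 = 18.0486.

T² ≈ 18.0486


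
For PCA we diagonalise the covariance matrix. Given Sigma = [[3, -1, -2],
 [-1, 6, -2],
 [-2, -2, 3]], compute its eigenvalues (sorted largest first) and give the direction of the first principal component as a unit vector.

Step 1 — characteristic polynomial p(λ) = det(λI - Sigma) = λ³ - tr·λ² + c_1·λ - det, where tr = trace, c_1 = sum of the principal 2×2 minors, det = det(Sigma):
  tr = 3 + 6 + 3 = 12,
  c_1 = (3·6 - (-1)²) + (3·3 - (-2)²) + (6·3 - (-2)²) = 17 + 5 + 14 = 36,
  det = 3·(6·3 - (-2)²) - (-1)·((-1)·3 - (-2)·(-2)) + (-2)·((-1)·(-2) - 6·(-2)) = 3·(14) - (-1)·(-7) + (-2)·(14) = 7.
  So p(λ) = λ³ - 12λ² + 36λ - 7.
Step 2 — look for an integer root (rational root theorem: any rational root is an integer divisor of 7). Testing λ = 7:
  p(7) = 343 - 588 + 252 - 7 = 0  ✓
  Dividing out (λ - 7): p(λ) = (λ - 7)(λ² - 5λ + 1).
Step 3 — remaining eigenvalues from the quadratic λ² - 5λ + 1 = 0:
  Δ = 5² - 4·1 = 25 - 4 = 21,  λ = (5 ± √21)/2 = (5 ± 4.5826)/2 ≈ 4.7913 or 0.2087.
  Sorted: λ_1 = 7,  λ_2 = 4.7913,  λ_3 = 0.2087  (check: sum = 12 = tr ✓).

Step 4 — unit eigenvector for λ_1 = 7: v spans the null space of (Sigma - λ_1 I), whose rows are
  r_1 = (-4, -1, -2),  r_2 = (-1, -1, -2),  r_3 = (-2, -2, -4).
  v is orthogonal to every row, so take v ∝ r_1 × r_2 = ((-1)·(-2) - (-2)·(-1), (-2)·(-1) - (-4)·(-2), (-4)·(-1) - (-1)·(-1)) = (0, -6, 3).
  Rescale (divide by 3; multiply by -1 so the first nonzero entry is positive): u = (0, 2, -1).
  ||u|| = √((0)² + (2)² + (-1)²) = √(5) ≈ 2.2361,  v_1 = u/||u|| ≈ (0, 0.8944, -0.4472) (||v_1|| = 1).

λ_1 = 7,  λ_2 = 4.7913,  λ_3 = 0.2087;  v_1 ≈ (0, 0.8944, -0.4472)


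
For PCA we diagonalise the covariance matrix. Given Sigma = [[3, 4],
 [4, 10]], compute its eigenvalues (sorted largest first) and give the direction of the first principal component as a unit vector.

Step 1 — characteristic polynomial of 2×2 Sigma:
  det(Sigma - λI) = λ² - trace · λ + det = 0.
  trace = 3 + 10 = 13, det = 3·10 - (4)² = 14.
Step 2 — discriminant:
  Δ = trace² - 4·det = 169 - 56 = 113.
Step 3 — eigenvalues:
  λ = (trace ± √Δ)/2 = (13 ± 10.6301)/2,
  λ_1 = 11.8151,  λ_2 = 1.1849.

Step 4 — unit eigenvector for λ_1: solve (Sigma - λ_1 I)v = 0. First row:
  (3 - 11.8151)·v_x + (4)·v_y = 0, i.e. (-8.8151)·v_x + (4)·v_y = 0,
  so v ∝ (b, λ_1 - a) = (4, 8.8151) = u.
  ||u|| = √((4)² + (8.8151)²) = √(93.7055) ≈ 9.6802,
  v_1 = u/||u|| ≈ (0.4132, 0.9106) (||v_1|| = 1).

λ_1 = 11.8151,  λ_2 = 1.1849;  v_1 ≈ (0.4132, 0.9106)


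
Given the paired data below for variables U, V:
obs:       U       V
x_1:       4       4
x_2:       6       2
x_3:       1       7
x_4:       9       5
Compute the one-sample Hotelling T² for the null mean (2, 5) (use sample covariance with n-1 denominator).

Step 1 — sample mean vector:
  mean(U) = (4 + 6 + 1 + 9) / 4 = 20/4 = 5
  mean(V) = (4 + 2 + 7 + 5) / 4 = 18/4 = 4.5
  x̄ = (5, 4.5),  deviation x̄ - mu_0 = (5, 4.5) - (2, 5) = (3, -0.5).

Step 2 — sample covariance matrix, S[i,j] = (1/(n-1)) · Σ_k (x_{k,i} - mean_i) · (x_{k,j} - mean_j), divisor n-1 = 3:
  S[U,U] = ((-1)·(-1) + (1)·(1) + (-4)·(-4) + (4)·(4)) / 3 = 34/3 = 11.3333
  S[U,V] = ((-1)·(-0.5) + (1)·(-2.5) + (-4)·(2.5) + (4)·(0.5)) / 3 = -10/3 = -3.3333
  S[V,V] = ((-0.5)·(-0.5) + (-2.5)·(-2.5) + (2.5)·(2.5) + (0.5)·(0.5)) / 3 = 13/3 = 4.3333
  S = [[11.3333, -3.3333],
 [-3.3333, 4.3333]].

Step 3 — invert S. det(S) = 11.3333·4.3333 - (-3.3333)² = 38.
  S^{-1} = (1/det) · [[d, -b], [-b, a]] = [[0.114, 0.0877],
 [0.0877, 0.2982]].

Step 4 — quadratic form (x̄ - mu_0)^T · S^{-1} · (x̄ - mu_0):
  S^{-1} · (x̄ - mu_0) = (0.2982, 0.114),
  (x̄ - mu_0)^T · [...] = (3)·(0.2982) + (-0.5)·(0.114) = 0.8377.

Step 5 — scale by n: T² = 4 · 0.8377 = 3.3509.

T² ≈ 3.3509


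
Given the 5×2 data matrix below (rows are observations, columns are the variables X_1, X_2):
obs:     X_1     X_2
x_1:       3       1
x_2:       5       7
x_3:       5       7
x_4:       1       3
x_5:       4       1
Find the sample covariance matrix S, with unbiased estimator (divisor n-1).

Step 1 — column means:
  mean(X_1) = (3 + 5 + 5 + 1 + 4) / 5 = 18/5 = 3.6
  mean(X_2) = (1 + 7 + 7 + 3 + 1) / 5 = 19/5 = 3.8

Step 2 — sample covariance S[i,j] = (1/(n-1)) · Σ_k (x_{k,i} - mean_i) · (x_{k,j} - mean_j), with n-1 = 4.
  S[X_1,X_1] = ((-0.6)·(-0.6) + (1.4)·(1.4) + (1.4)·(1.4) + (-2.6)·(-2.6) + (0.4)·(0.4)) / 4 = 11.2/4 = 2.8
  S[X_1,X_2] = ((-0.6)·(-2.8) + (1.4)·(3.2) + (1.4)·(3.2) + (-2.6)·(-0.8) + (0.4)·(-2.8)) / 4 = 11.6/4 = 2.9
  S[X_2,X_2] = ((-2.8)·(-2.8) + (3.2)·(3.2) + (3.2)·(3.2) + (-0.8)·(-0.8) + (-2.8)·(-2.8)) / 4 = 36.8/4 = 9.2

S is symmetric (S[j,i] = S[i,j]). Assembling:

S = [[2.8, 2.9],
 [2.9, 9.2]]


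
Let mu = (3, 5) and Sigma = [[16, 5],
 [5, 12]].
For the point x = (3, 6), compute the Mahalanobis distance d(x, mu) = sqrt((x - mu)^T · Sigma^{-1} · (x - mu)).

Step 1 — centre the observation: (x - mu) = (0, 1).

Step 2 — invert Sigma. det(Sigma) = 16·12 - (5)² = 167.
  Sigma^{-1} = (1/det) · [[d, -b], [-b, a]] = [[0.0719, -0.0299],
 [-0.0299, 0.0958]].

Step 3 — form the quadratic (x - mu)^T · Sigma^{-1} · (x - mu):
  Sigma^{-1} · (x - mu) = (-0.0299, 0.0958).
  (x - mu)^T · [Sigma^{-1} · (x - mu)] = (0)·(-0.0299) + (1)·(0.0958) = 0.0958.

Step 4 — take square root: d = √(0.0958) ≈ 0.3095.

d(x, mu) = √(0.0958) ≈ 0.3095


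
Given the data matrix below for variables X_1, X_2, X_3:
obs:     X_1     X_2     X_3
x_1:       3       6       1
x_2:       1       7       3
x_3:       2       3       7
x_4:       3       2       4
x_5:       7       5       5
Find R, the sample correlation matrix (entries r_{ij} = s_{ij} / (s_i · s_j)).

Step 1 — column means:
  mean(X_1) = (3 + 1 + 2 + 3 + 7) / 5 = 16/5 = 3.2
  mean(X_2) = (6 + 7 + 3 + 2 + 5) / 5 = 23/5 = 4.6
  mean(X_3) = (1 + 3 + 7 + 4 + 5) / 5 = 20/5 = 4

Step 2 — sample variances and covariances s[i,j] = (1/(n-1)) · Σ_k (x_{k,i} - mean_i) · (x_{k,j} - mean_j), with n-1 = 4:
  s[X_1,X_1] = ((-0.2)·(-0.2) + (-2.2)·(-2.2) + (-1.2)·(-1.2) + (-0.2)·(-0.2) + (3.8)·(3.8)) / 4 = 20.8/4 = 5.2
  s[X_1,X_2] = ((-0.2)·(1.4) + (-2.2)·(2.4) + (-1.2)·(-1.6) + (-0.2)·(-2.6) + (3.8)·(0.4)) / 4 = -1.6/4 = -0.4
  s[X_1,X_3] = ((-0.2)·(-3) + (-2.2)·(-1) + (-1.2)·(3) + (-0.2)·(0) + (3.8)·(1)) / 4 = 3/4 = 0.75
  s[X_2,X_2] = ((1.4)·(1.4) + (2.4)·(2.4) + (-1.6)·(-1.6) + (-2.6)·(-2.6) + (0.4)·(0.4)) / 4 = 17.2/4 = 4.3
  s[X_2,X_3] = ((1.4)·(-3) + (2.4)·(-1) + (-1.6)·(3) + (-2.6)·(0) + (0.4)·(1)) / 4 = -11/4 = -2.75
  s[X_3,X_3] = ((-3)·(-3) + (-1)·(-1) + (3)·(3) + (0)·(0) + (1)·(1)) / 4 = 20/4 = 5
  Sample standard deviations s_i = √(s[i,i]):
  s(X_1) = √(5.2) = 2.2804
  s(X_2) = √(4.3) = 2.0736
  s(X_3) = √(5) = 2.2361

Step 3 — r_{ij} = s_{ij} / (s_i · s_j):
  r[X_1,X_1] = 1 (diagonal).
  r[X_1,X_2] = -0.4 / (2.2804 · 2.0736) = -0.4 / 4.7286 = -0.0846
  r[X_1,X_3] = 0.75 / (2.2804 · 2.2361) = 0.75 / 5.099 = 0.1471
  r[X_2,X_2] = 1 (diagonal).
  r[X_2,X_3] = -2.75 / (2.0736 · 2.2361) = -2.75 / 4.6368 = -0.5931
  r[X_3,X_3] = 1 (diagonal).

R is symmetric with unit diagonal. Assembling:

R = [[1, -0.0846, 0.1471],
 [-0.0846, 1, -0.5931],
 [0.1471, -0.5931, 1]]


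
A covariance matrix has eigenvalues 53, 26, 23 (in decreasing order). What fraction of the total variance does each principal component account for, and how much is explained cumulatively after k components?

Step 1 — total variance = trace(Sigma) = Σ λ_i = 53 + 26 + 23 = 102.

Step 2 — fraction explained by component i = λ_i / Σ λ:
  PC1: 53/102 = 0.5196
  PC2: 26/102 = 0.2549
  PC3: 23/102 = 0.2255

Step 3 — cumulative fraction after k components = (λ_1 + ... + λ_k) / Σ λ:
  k = 1: 53/102 = 0.5196
  k = 2: (53 + 26)/102 = 79/102 = 0.7745
  k = 3: (53 + 26 + 23)/102 = 102/102 = 1

Summary (fraction, with percent):

explained: PC1 0.5196 (51.96%), PC2 0.2549 (25.49%), PC3 0.2255 (22.55%);  cumulative: 0.5196, 0.7745, 1


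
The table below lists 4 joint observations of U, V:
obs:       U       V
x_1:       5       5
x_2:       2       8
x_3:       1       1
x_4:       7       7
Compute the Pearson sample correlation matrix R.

Step 1 — column means:
  mean(U) = (5 + 2 + 1 + 7) / 4 = 15/4 = 3.75
  mean(V) = (5 + 8 + 1 + 7) / 4 = 21/4 = 5.25

Step 2 — sample variances and covariances s[i,j] = (1/(n-1)) · Σ_k (x_{k,i} - mean_i) · (x_{k,j} - mean_j), with n-1 = 3:
  s[U,U] = ((1.25)·(1.25) + (-1.75)·(-1.75) + (-2.75)·(-2.75) + (3.25)·(3.25)) / 3 = 22.75/3 = 7.5833
  s[U,V] = ((1.25)·(-0.25) + (-1.75)·(2.75) + (-2.75)·(-4.25) + (3.25)·(1.75)) / 3 = 12.25/3 = 4.0833
  s[V,V] = ((-0.25)·(-0.25) + (2.75)·(2.75) + (-4.25)·(-4.25) + (1.75)·(1.75)) / 3 = 28.75/3 = 9.5833
  Sample standard deviations s_i = √(s[i,i]):
  s(U) = √(7.5833) = 2.7538
  s(V) = √(9.5833) = 3.0957

Step 3 — r_{ij} = s_{ij} / (s_i · s_j):
  r[U,U] = 1 (diagonal).
  r[U,V] = 4.0833 / (2.7538 · 3.0957) = 4.0833 / 8.5249 = 0.479
  r[V,V] = 1 (diagonal).

R is symmetric with unit diagonal. Assembling:

R = [[1, 0.479],
 [0.479, 1]]


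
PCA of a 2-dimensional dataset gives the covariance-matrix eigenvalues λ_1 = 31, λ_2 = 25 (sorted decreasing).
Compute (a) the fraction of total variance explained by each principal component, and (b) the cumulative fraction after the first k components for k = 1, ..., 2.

Step 1 — total variance = trace(Sigma) = Σ λ_i = 31 + 25 = 56.

Step 2 — fraction explained by component i = λ_i / Σ λ:
  PC1: 31/56 = 0.5536
  PC2: 25/56 = 0.4464

Step 3 — cumulative fraction after k components = (λ_1 + ... + λ_k) / Σ λ:
  k = 1: 31/56 = 0.5536
  k = 2: (31 + 25)/56 = 56/56 = 1

Summary (fraction, with percent):

explained: PC1 0.5536 (55.36%), PC2 0.4464 (44.64%);  cumulative: 0.5536, 1


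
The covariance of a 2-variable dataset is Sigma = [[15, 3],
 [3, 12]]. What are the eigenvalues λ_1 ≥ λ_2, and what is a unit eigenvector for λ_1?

Step 1 — characteristic polynomial of 2×2 Sigma:
  det(Sigma - λI) = λ² - trace · λ + det = 0.
  trace = 15 + 12 = 27, det = 15·12 - (3)² = 171.
Step 2 — discriminant:
  Δ = trace² - 4·det = 729 - 684 = 45.
Step 3 — eigenvalues:
  λ = (trace ± √Δ)/2 = (27 ± 6.7082)/2,
  λ_1 = 16.8541,  λ_2 = 10.1459.

Step 4 — unit eigenvector for λ_1: solve (Sigma - λ_1 I)v = 0. First row:
  (15 - 16.8541)·v_x + (3)·v_y = 0, i.e. (-1.8541)·v_x + (3)·v_y = 0,
  so v ∝ (b, λ_1 - a) = (3, 1.8541) = u.
  ||u|| = √((3)² + (1.8541)²) = √(12.4377) ≈ 3.5267,
  v_1 = u/||u|| ≈ (0.8507, 0.5257) (||v_1|| = 1).

λ_1 = 16.8541,  λ_2 = 10.1459;  v_1 ≈ (0.8507, 0.5257)


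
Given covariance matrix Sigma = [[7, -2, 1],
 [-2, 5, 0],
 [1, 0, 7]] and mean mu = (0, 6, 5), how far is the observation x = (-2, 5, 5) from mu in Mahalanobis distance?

Step 1 — centre the observation: (x - mu) = (-2, -1, 0).

Step 2 — invert Sigma (cofactor / det for 3×3, or solve directly):
  Sigma^{-1} = [[0.1651, 0.066, -0.0236],
 [0.066, 0.2264, -0.0094],
 [-0.0236, -0.0094, 0.1462]].

Step 3 — form the quadratic (x - mu)^T · Sigma^{-1} · (x - mu):
  Sigma^{-1} · (x - mu) = (-0.3962, -0.3585, 0.0566).
  (x - mu)^T · [Sigma^{-1} · (x - mu)] = (-2)·(-0.3962) + (-1)·(-0.3585) + (0)·(0.0566) = 1.1509.

Step 4 — take square root: d = √(1.1509) ≈ 1.0728.

d(x, mu) = √(1.1509) ≈ 1.0728


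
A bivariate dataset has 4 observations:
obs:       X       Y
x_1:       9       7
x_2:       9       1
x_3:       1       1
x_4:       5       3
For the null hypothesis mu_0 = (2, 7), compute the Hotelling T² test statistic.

Step 1 — sample mean vector:
  mean(X) = (9 + 9 + 1 + 5) / 4 = 24/4 = 6
  mean(Y) = (7 + 1 + 1 + 3) / 4 = 12/4 = 3
  x̄ = (6, 3),  deviation x̄ - mu_0 = (6, 3) - (2, 7) = (4, -4).

Step 2 — sample covariance matrix, S[i,j] = (1/(n-1)) · Σ_k (x_{k,i} - mean_i) · (x_{k,j} - mean_j), divisor n-1 = 3:
  S[X,X] = ((3)·(3) + (3)·(3) + (-5)·(-5) + (-1)·(-1)) / 3 = 44/3 = 14.6667
  S[X,Y] = ((3)·(4) + (3)·(-2) + (-5)·(-2) + (-1)·(0)) / 3 = 16/3 = 5.3333
  S[Y,Y] = ((4)·(4) + (-2)·(-2) + (-2)·(-2) + (0)·(0)) / 3 = 24/3 = 8
  S = [[14.6667, 5.3333],
 [5.3333, 8]].

Step 3 — invert S. det(S) = 14.6667·8 - (5.3333)² = 88.8889.
  S^{-1} = (1/det) · [[d, -b], [-b, a]] = [[0.09, -0.06],
 [-0.06, 0.165]].

Step 4 — quadratic form (x̄ - mu_0)^T · S^{-1} · (x̄ - mu_0):
  S^{-1} · (x̄ - mu_0) = (0.6, -0.9),
  (x̄ - mu_0)^T · [...] = (4)·(0.6) + (-4)·(-0.9) = 6.

Step 5 — scale by n: T² = 4 · 6 = 24.

T² ≈ 24


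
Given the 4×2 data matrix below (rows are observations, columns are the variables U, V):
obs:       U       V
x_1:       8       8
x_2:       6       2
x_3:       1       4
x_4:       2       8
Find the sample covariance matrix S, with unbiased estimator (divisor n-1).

Step 1 — column means:
  mean(U) = (8 + 6 + 1 + 2) / 4 = 17/4 = 4.25
  mean(V) = (8 + 2 + 4 + 8) / 4 = 22/4 = 5.5

Step 2 — sample covariance S[i,j] = (1/(n-1)) · Σ_k (x_{k,i} - mean_i) · (x_{k,j} - mean_j), with n-1 = 3.
  S[U,U] = ((3.75)·(3.75) + (1.75)·(1.75) + (-3.25)·(-3.25) + (-2.25)·(-2.25)) / 3 = 32.75/3 = 10.9167
  S[U,V] = ((3.75)·(2.5) + (1.75)·(-3.5) + (-3.25)·(-1.5) + (-2.25)·(2.5)) / 3 = 2.5/3 = 0.8333
  S[V,V] = ((2.5)·(2.5) + (-3.5)·(-3.5) + (-1.5)·(-1.5) + (2.5)·(2.5)) / 3 = 27/3 = 9

S is symmetric (S[j,i] = S[i,j]). Assembling:

S = [[10.9167, 0.8333],
 [0.8333, 9]]


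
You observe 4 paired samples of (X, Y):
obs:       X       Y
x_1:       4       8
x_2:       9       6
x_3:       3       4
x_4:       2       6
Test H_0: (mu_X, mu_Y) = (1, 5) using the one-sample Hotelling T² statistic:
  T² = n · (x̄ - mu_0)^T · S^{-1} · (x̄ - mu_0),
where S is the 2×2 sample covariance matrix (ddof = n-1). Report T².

Step 1 — sample mean vector:
  mean(X) = (4 + 9 + 3 + 2) / 4 = 18/4 = 4.5
  mean(Y) = (8 + 6 + 4 + 6) / 4 = 24/4 = 6
  x̄ = (4.5, 6),  deviation x̄ - mu_0 = (4.5, 6) - (1, 5) = (3.5, 1).

Step 2 — sample covariance matrix, S[i,j] = (1/(n-1)) · Σ_k (x_{k,i} - mean_i) · (x_{k,j} - mean_j), divisor n-1 = 3:
  S[X,X] = ((-0.5)·(-0.5) + (4.5)·(4.5) + (-1.5)·(-1.5) + (-2.5)·(-2.5)) / 3 = 29/3 = 9.6667
  S[X,Y] = ((-0.5)·(2) + (4.5)·(0) + (-1.5)·(-2) + (-2.5)·(0)) / 3 = 2/3 = 0.6667
  S[Y,Y] = ((2)·(2) + (0)·(0) + (-2)·(-2) + (0)·(0)) / 3 = 8/3 = 2.6667
  S = [[9.6667, 0.6667],
 [0.6667, 2.6667]].

Step 3 — invert S. det(S) = 9.6667·2.6667 - (0.6667)² = 25.3333.
  S^{-1} = (1/det) · [[d, -b], [-b, a]] = [[0.1053, -0.0263],
 [-0.0263, 0.3816]].

Step 4 — quadratic form (x̄ - mu_0)^T · S^{-1} · (x̄ - mu_0):
  S^{-1} · (x̄ - mu_0) = (0.3421, 0.2895),
  (x̄ - mu_0)^T · [...] = (3.5)·(0.3421) + (1)·(0.2895) = 1.4868.

Step 5 — scale by n: T² = 4 · 1.4868 = 5.9474.

T² ≈ 5.9474


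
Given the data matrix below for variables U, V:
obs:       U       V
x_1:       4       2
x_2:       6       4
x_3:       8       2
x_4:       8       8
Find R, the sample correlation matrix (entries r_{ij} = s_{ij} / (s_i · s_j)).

Step 1 — column means:
  mean(U) = (4 + 6 + 8 + 8) / 4 = 26/4 = 6.5
  mean(V) = (2 + 4 + 2 + 8) / 4 = 16/4 = 4

Step 2 — sample variances and covariances s[i,j] = (1/(n-1)) · Σ_k (x_{k,i} - mean_i) · (x_{k,j} - mean_j), with n-1 = 3:
  s[U,U] = ((-2.5)·(-2.5) + (-0.5)·(-0.5) + (1.5)·(1.5) + (1.5)·(1.5)) / 3 = 11/3 = 3.6667
  s[U,V] = ((-2.5)·(-2) + (-0.5)·(0) + (1.5)·(-2) + (1.5)·(4)) / 3 = 8/3 = 2.6667
  s[V,V] = ((-2)·(-2) + (0)·(0) + (-2)·(-2) + (4)·(4)) / 3 = 24/3 = 8
  Sample standard deviations s_i = √(s[i,i]):
  s(U) = √(3.6667) = 1.9149
  s(V) = √(8) = 2.8284

Step 3 — r_{ij} = s_{ij} / (s_i · s_j):
  r[U,U] = 1 (diagonal).
  r[U,V] = 2.6667 / (1.9149 · 2.8284) = 2.6667 / 5.416 = 0.4924
  r[V,V] = 1 (diagonal).

R is symmetric with unit diagonal. Assembling:

R = [[1, 0.4924],
 [0.4924, 1]]


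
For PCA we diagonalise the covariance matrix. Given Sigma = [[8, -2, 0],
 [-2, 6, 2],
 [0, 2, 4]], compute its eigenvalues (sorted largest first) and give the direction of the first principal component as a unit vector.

Step 1 — characteristic polynomial p(λ) = det(λI - Sigma) = λ³ - tr·λ² + c_1·λ - det, where tr = trace, c_1 = sum of the principal 2×2 minors, det = det(Sigma):
  tr = 8 + 6 + 4 = 18,
  c_1 = (8·6 - (-2)²) + (8·4 - (0)²) + (6·4 - (2)²) = 44 + 32 + 20 = 96,
  det = 8·(6·4 - (2)²) - (-2)·((-2)·4 - (2)·(0)) + (0)·((-2)·(2) - 6·(0)) = 8·(20) - (-2)·(-8) + (0)·(-4) = 144.
  So p(λ) = λ³ - 18λ² + 96λ - 144.
Step 2 — look for an integer root (rational root theorem: any rational root is an integer divisor of 144). Testing λ = 6:
  p(6) = 216 - 648 + 576 - 144 = 0  ✓
  Dividing out (λ - 6): p(λ) = (λ - 6)(λ² - 12λ + 24).
Step 3 — remaining eigenvalues from the quadratic λ² - 12λ + 24 = 0:
  Δ = 12² - 4·24 = 144 - 96 = 48,  λ = (12 ± √48)/2 = (12 ± 6.9282)/2 ≈ 9.4641 or 2.5359.
  Sorted: λ_1 = 9.4641,  λ_2 = 6,  λ_3 = 2.5359  (check: sum = 18 = tr ✓).

Step 4 — unit eigenvector for λ_1 ≈ 9.4641: v spans the null space of (Sigma - λ_1 I), whose rows are
  r_1 = (-1.4641, -2, 0),  r_2 = (-2, -3.4641, 2),  r_3 = (0, 2, -5.4641).
  v is orthogonal to every row, so take v ∝ r_1 × r_2 = ((-2)·(2) - (0)·(-3.4641), (0)·(-2) - (-1.4641)·(2), (-1.4641)·(-3.4641) - (-2)·(-2)) ≈ (-4, 2.9282, 1.0718).
  Rescale (multiply by -1 so the first nonzero entry is positive): u = (4, -2.9282, -1.0718).
  ||u|| = √((4)² + (-2.9282)² + (-1.0718)²) = √(25.7231) ≈ 5.0718,  v_1 = u/||u|| ≈ (0.7887, -0.5774, -0.2113) (||v_1|| = 1).

λ_1 = 9.4641,  λ_2 = 6,  λ_3 = 2.5359;  v_1 ≈ (0.7887, -0.5774, -0.2113)
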